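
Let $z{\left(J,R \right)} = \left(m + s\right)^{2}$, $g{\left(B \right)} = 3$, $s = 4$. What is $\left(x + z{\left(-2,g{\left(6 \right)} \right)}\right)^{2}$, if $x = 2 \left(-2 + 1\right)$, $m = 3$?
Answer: $2209$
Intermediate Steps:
$z{\left(J,R \right)} = 49$ ($z{\left(J,R \right)} = \left(3 + 4\right)^{2} = 7^{2} = 49$)
$x = -2$ ($x = 2 \left(-1\right) = -2$)
$\left(x + z{\left(-2,g{\left(6 \right)} \right)}\right)^{2} = \left(-2 + 49\right)^{2} = 47^{2} = 2209$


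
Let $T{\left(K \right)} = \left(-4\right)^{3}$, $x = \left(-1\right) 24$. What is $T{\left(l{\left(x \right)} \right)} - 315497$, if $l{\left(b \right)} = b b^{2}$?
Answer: $-315561$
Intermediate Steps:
$x = -24$
$l{\left(b \right)} = b^{3}$
$T{\left(K \right)} = -64$
$T{\left(l{\left(x \right)} \right)} - 315497 = -64 - 315497 = -315561$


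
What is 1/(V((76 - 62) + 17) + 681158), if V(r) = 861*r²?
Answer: 1/1508579 ≈ 6.6288e-7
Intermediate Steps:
1/(V((76 - 62) + 17) + 681158) = 1/(861*((76 - 62) + 17)² + 681158) = 1/(861*(14 + 17)² + 681158) = 1/(861*31² + 681158) = 1/(861*961 + 681158) = 1/(827421 + 681158) = 1/1508579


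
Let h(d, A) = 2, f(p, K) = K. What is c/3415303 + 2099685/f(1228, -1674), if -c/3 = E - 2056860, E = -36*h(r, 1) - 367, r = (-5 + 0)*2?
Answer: -2386909574659/1905739074 ≈ -1252.5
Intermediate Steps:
r = -10 (r = -5*2 = -10)
E = -439 (E = -36*2 - 367 = -72 - 367 = -439)
c = 6171897 (c = -3*(-439 - 2056860) = -3*(-2057299) = 6171897)
c/3415303 + 2099685/f(1228, -1674) = 6171897/3415303 + 2099685/(-1674) = 6171897*(1/3415303) + 2099685*(-1/1674) = 6171897/3415303 - 699895/558 = -2386909574659/1905739074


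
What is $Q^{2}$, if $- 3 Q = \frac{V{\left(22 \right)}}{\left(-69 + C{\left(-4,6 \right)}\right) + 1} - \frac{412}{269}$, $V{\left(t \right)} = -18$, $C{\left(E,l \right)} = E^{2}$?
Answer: $\frac{68740681}{440244324} \approx 0.15614$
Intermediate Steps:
$Q = \frac{8291}{20982}$ ($Q = - \frac{- \frac{18}{\left(-69 + \left(-4\right)^{2}\right) + 1} - \frac{412}{269}}{3} = - \frac{- \frac{18}{\left(-69 + 16\right) + 1} - \frac{412}{269}}{3} = - \frac{- \frac{18}{-53 + 1} - \frac{412}{269}}{3} = - \frac{- \frac{18}{-52} - \frac{412}{269}}{3} = - \frac{\left(-18\right) \left(- \frac{1}{52}\right) - \frac{412}{269}}{3} = - \frac{\frac{9}{26} - \frac{412}{269}}{3} = \left(- \frac{1}{3}\right) \left(- \frac{8291}{6994}\right) = \frac{8291}{20982} \approx 0.39515$)
$Q^{2} = \left(\frac{8291}{20982}\right)^{2} = \frac{68740681}{440244324}$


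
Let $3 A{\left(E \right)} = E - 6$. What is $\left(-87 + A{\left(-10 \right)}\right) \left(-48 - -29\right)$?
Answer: $\frac{5263}{3} \approx 1754.3$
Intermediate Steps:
$A{\left(E \right)} = -2 + \frac{E}{3}$ ($A{\left(E \right)} = \frac{E - 6}{3} = \frac{-6 + E}{3} = -2 + \frac{E}{3}$)
$\left(-87 + A{\left(-10 \right)}\right) \left(-48 - -29\right) = \left(-87 + \left(-2 + \frac{1}{3} \left(-10\right)\right)\right) \left(-48 - -29\right) = \left(-87 - \frac{16}{3}\right) \left(-48 + 29\right) = \left(-87 - \frac{16}{3}\right) \left(-19\right) = \left(- \frac{277}{3}\right) \left(-19\right) = \frac{5263}{3}$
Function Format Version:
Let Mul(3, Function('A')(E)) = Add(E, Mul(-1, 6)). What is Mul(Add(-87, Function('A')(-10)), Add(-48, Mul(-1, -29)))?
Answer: Rational(5263, 3) ≈ 1754.3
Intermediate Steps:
Function('A')(E) = Add(-2, Mul(Rational(1, 3), E)) (Function('A')(E) = Mul(Rational(1, 3), Add(E, Mul(-1, 6))) = Mul(Rational(1, 3), Add(E, -6)) = Mul(Rational(1, 3), Add(-6, E)) = Add(-2, Mul(Rational(1, 3), E)))
Mul(Add(-87, Function('A')(-10)), Add(-48, Mul(-1, -29))) = Mul(Add(-87, Add(-2, Mul(Rational(1, 3), -10))), Add(-48, Mul(-1, -29))) = Mul(Add(-87, Add(-2, Rational(-10, 3))), Add(-48, 29)) = Mul(Add(-87, Rational(-16, 3)), -19) = Mul(Rational(-277, 3), -19) = Rational(5263, 3)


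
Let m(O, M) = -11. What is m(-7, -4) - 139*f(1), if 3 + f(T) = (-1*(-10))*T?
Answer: -984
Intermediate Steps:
f(T) = -3 + 10*T (f(T) = -3 + (-1*(-10))*T = -3 + 10*T)
m(-7, -4) - 139*f(1) = -11 - 139*(-3 + 10*1) = -11 - 139*(-3 + 10) = -11 - 139*7 = -11 - 973 = -984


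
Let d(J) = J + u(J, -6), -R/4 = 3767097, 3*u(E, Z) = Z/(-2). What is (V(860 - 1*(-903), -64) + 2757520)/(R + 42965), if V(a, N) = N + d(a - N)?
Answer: -2759284/15025423 ≈ -0.18364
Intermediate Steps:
u(E, Z) = -Z/6 (u(E, Z) = (Z/(-2))/3 = (Z*(-1/2))/3 = (-Z/2)/3 = -Z/6)
R = -15068388 (R = -4*3767097 = -15068388)
d(J) = 1 + J (d(J) = J - 1/6*(-6) = J + 1 = 1 + J)
V(a, N) = 1 + a (V(a, N) = N + (1 + (a - N)) = N + (1 + a - N) = 1 + a)
(V(860 - 1*(-903), -64) + 2757520)/(R + 42965) = ((1 + (860 - 1*(-903))) + 2757520)/(-15068388 + 42965) = ((1 + (860 + 903)) + 2757520)/(-15025423) = ((1 + 1763) + 2757520)*(-1/15025423) = (1764 + 2757520)*(-1/15025423) = 2759284*(-1/15025423) = -2759284/15025423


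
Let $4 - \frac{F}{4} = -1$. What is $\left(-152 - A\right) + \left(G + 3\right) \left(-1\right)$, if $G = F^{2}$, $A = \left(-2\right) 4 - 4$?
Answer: $-543$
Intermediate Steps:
$F = 20$ ($F = 16 - -4 = 16 + 4 = 20$)
$A = -12$ ($A = -8 - 4 = -12$)
$G = 400$ ($G = 20^{2} = 400$)
$\left(-152 - A\right) + \left(G + 3\right) \left(-1\right) = \left(-152 - -12\right) + \left(400 + 3\right) \left(-1\right) = \left(-152 + 12\right) + 403 \left(-1\right) = -140 - 403 = -543$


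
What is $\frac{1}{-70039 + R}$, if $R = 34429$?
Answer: $- \frac{1}{35610} \approx -2.8082 \cdot 10^{-5}$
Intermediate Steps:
$\frac{1}{-70039 + R} = \frac{1}{-70039 + 34429} = \frac{1}{-35610} = - \frac{1}{35610}$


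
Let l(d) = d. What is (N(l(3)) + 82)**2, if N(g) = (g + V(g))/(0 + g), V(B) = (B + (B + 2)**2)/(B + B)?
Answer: 579121/81 ≈ 7149.6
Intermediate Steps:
V(B) = (B + (2 + B)**2)/(2*B) (V(B) = (B + (2 + B)**2)/((2*B)) = (B + (2 + B)**2)*(1/(2*B)) = (B + (2 + B)**2)/(2*B))
N(g) = (g + (g + (2 + g)**2)/(2*g))/g (N(g) = (g + (g + (2 + g)**2)/(2*g))/(0 + g) = (g + (g + (2 + g)**2)/(2*g))/g)
(N(l(3)) + 82)**2 = ((3/2 + 2/3**2 + (5/2)/3) + 82)**2 = ((3/2 + 2*(1/9) + (5/2)*(1/3)) + 82)**2 = ((3/2 + 2/9 + 5/6) + 82)**2 = (23/9 + 82)**2 = (761/9)**2 = 579121/81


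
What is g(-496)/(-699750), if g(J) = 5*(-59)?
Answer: 59/139950 ≈ 0.00042158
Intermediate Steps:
g(J) = -295
g(-496)/(-699750) = -295/(-699750) = -295*(-1/699750) = 59/139950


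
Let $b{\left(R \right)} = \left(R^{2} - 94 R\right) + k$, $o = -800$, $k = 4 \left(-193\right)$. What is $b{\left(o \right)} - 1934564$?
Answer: $-1220136$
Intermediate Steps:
$k = -772$
$b{\left(R \right)} = -772 + R^{2} - 94 R$ ($b{\left(R \right)} = \left(R^{2} - 94 R\right) - 772 = -772 + R^{2} - 94 R$)
$b{\left(o \right)} - 1934564 = \left(-772 + \left(-800\right)^{2} - -75200\right) - 1934564 = \left(-772 + 640000 + 75200\right) - 1934564 = 714428 - 1934564 = -1220136$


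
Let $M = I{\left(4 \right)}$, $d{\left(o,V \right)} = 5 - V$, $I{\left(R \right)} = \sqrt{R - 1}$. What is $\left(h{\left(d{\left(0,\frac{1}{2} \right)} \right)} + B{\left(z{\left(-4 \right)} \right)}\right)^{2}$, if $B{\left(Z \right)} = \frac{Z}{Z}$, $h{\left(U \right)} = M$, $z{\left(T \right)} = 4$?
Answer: $\left(1 + \sqrt{3}\right)^{2} \approx 7.4641$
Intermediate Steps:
$I{\left(R \right)} = \sqrt{-1 + R}$
$M = \sqrt{3}$ ($M = \sqrt{-1 + 4} = \sqrt{3} \approx 1.732$)
$h{\left(U \right)} = \sqrt{3}$
$B{\left(Z \right)} = 1$
$\left(h{\left(d{\left(0,\frac{1}{2} \right)} \right)} + B{\left(z{\left(-4 \right)} \right)}\right)^{2} = \left(\sqrt{3} + 1\right)^{2} = \left(1 + \sqrt{3}\right)^{2}$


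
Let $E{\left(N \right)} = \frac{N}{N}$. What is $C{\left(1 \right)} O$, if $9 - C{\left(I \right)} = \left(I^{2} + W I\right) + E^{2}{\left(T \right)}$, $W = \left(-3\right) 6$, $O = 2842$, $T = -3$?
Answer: $71050$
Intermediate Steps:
$E{\left(N \right)} = 1$
$W = -18$
$C{\left(I \right)} = 8 - I^{2} + 18 I$ ($C{\left(I \right)} = 9 - \left(\left(I^{2} - 18 I\right) + 1^{2}\right) = 9 - \left(\left(I^{2} - 18 I\right) + 1\right) = 9 - \left(1 + I^{2} - 18 I\right) = 8 - I^{2} + 18 I$)
$C{\left(1 \right)} O = \left(8 - 1^{2} + 18 \cdot 1\right) 2842 = \left(8 - 1 + 18\right) 2842 = 25 \cdot 2842 = 71050$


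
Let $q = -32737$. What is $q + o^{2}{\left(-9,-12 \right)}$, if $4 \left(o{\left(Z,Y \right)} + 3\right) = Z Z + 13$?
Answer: $- \frac{129267}{4} \approx -32317.0$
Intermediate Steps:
$o{\left(Z,Y \right)} = \frac{1}{4} + \frac{Z^{2}}{4}$ ($o{\left(Z,Y \right)} = -3 + \frac{Z Z + 13}{4} = -3 + \frac{Z^{2} + 13}{4} = -3 + \frac{13 + Z^{2}}{4} = -3 + \left(\frac{13}{4} + \frac{Z^{2}}{4}\right) = \frac{1}{4} + \frac{Z^{2}}{4}$)
$q + o^{2}{\left(-9,-12 \right)} = -32737 + \left(\frac{1}{4} + \frac{\left(-9\right)^{2}}{4}\right)^{2} = -32737 + \left(\frac{1}{4} + \frac{1}{4} \cdot 81\right)^{2} = -32737 + \left(\frac{1}{4} + \frac{81}{4}\right)^{2} = -32737 + \left(\frac{41}{2}\right)^{2} = -32737 + \frac{1681}{4} = - \frac{129267}{4}$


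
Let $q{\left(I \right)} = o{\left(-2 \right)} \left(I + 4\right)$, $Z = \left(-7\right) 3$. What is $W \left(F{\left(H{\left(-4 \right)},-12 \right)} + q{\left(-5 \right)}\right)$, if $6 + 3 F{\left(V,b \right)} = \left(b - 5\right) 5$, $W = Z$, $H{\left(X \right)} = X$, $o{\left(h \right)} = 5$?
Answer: $742$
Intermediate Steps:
$Z = -21$
$W = -21$
$F{\left(V,b \right)} = - \frac{31}{3} + \frac{5 b}{3}$ ($F{\left(V,b \right)} = -2 + \frac{\left(b - 5\right) 5}{3} = -2 + \frac{\left(-5 + b\right) 5}{3} = -2 + \frac{-25 + 5 b}{3} = -2 + \left(- \frac{25}{3} + \frac{5 b}{3}\right) = - \frac{31}{3} + \frac{5 b}{3}$)
$q{\left(I \right)} = 20 + 5 I$ ($q{\left(I \right)} = 5 \left(I + 4\right) = 5 \left(4 + I\right) = 20 + 5 I$)
$W \left(F{\left(H{\left(-4 \right)},-12 \right)} + q{\left(-5 \right)}\right) = - 21 \left(\left(- \frac{31}{3} + \frac{5}{3} \left(-12\right)\right) + \left(20 + 5 \left(-5\right)\right)\right) = - 21 \left(\left(- \frac{31}{3} - 20\right) + \left(20 - 25\right)\right) = - 21 \left(- \frac{91}{3} - 5\right) = \left(-21\right) \left(- \frac{106}{3}\right) = 742$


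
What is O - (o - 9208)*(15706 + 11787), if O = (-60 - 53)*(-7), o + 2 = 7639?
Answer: 43192294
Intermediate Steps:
o = 7637 (o = -2 + 7639 = 7637)
O = 791 (O = -113*(-7) = 791)
O - (o - 9208)*(15706 + 11787) = 791 - (7637 - 9208)*(15706 + 11787) = 791 - (-1571)*27493 = 791 - 1*(-43191503) = 791 + 43191503 = 43192294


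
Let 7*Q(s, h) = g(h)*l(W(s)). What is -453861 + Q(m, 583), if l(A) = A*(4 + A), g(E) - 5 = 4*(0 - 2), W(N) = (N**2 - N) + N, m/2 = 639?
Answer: -8002872650403/7 ≈ -1.1433e+12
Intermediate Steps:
m = 1278 (m = 2*639 = 1278)
W(N) = N**2
g(E) = -3 (g(E) = 5 + 4*(0 - 2) = 5 + 4*(-2) = 5 - 8 = -3)
Q(s, h) = -3*s**2*(4 + s**2)/7 (Q(s, h) = (-3*s**2*(4 + s**2))/7 = -3*s**2*(4 + s**2)/7)
-453861 + Q(m, 583) = -453861 + (3/7)*1278**2*(-4 - 1*1278**2) = -453861 + (3/7)*1633284*(-4 - 1*1633284) = -453861 + (3/7)*1633284*(-4 - 1633284) = -453861 + (3/7)*1633284*(-1633288) = -453861 - 8002869473376/7 = -8002872650403/7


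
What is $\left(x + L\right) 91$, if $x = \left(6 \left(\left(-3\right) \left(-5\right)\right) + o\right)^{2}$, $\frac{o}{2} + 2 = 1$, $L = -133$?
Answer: $692601$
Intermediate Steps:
$o = -2$ ($o = -4 + 2 \cdot 1 = -4 + 2 = -2$)
$x = 7744$ ($x = \left(6 \left(\left(-3\right) \left(-5\right)\right) - 2\right)^{2} = \left(6 \cdot 15 - 2\right)^{2} = \left(90 - 2\right)^{2} = 88^{2} = 7744$)
$\left(x + L\right) 91 = \left(7744 - 133\right) 91 = 7611 \cdot 91 = 692601$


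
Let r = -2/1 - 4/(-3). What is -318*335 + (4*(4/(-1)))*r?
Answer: -319558/3 ≈ -1.0652e+5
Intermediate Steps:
r = -⅔ (r = -2*1 - 4*(-⅓) = -2 + 4/3 = -⅔ ≈ -0.66667)
-318*335 + (4*(4/(-1)))*r = -318*335 + (4*(4/(-1)))*(-⅔) = -106530 + (4*(4*(-1)))*(-⅔) = -106530 + (4*(-4))*(-⅔) = -106530 - 16*(-⅔) = -106530 + 32/3 = -319558/3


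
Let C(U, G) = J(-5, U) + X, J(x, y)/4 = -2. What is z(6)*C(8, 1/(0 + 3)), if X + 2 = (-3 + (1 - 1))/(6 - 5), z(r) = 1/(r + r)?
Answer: -13/12 ≈ -1.0833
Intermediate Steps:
J(x, y) = -8 (J(x, y) = 4*(-2) = -8)
z(r) = 1/(2*r)
X = -5 (X = -2 + (-3 + (1 - 1))/(6 - 5) = -2 + (-3 + 0)/1 = -2 - 3*1 = -2 - 3 = -5)
C(U, G) = -13 (C(U, G) = -8 - 5 = -13)
z(6)*C(8, 1/(0 + 3)) = ((½)/6)*(-13) = ((½)*(⅙))*(-13) = (1/12)*(-13) = -13/12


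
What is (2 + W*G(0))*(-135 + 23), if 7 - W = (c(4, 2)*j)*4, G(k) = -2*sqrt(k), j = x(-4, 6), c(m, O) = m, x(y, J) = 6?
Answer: -224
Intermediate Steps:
j = 6
W = -89 (W = 7 - 4*6*4 = 7 - 24*4 = 7 - 1*96 = 7 - 96 = -89)
(2 + W*G(0))*(-135 + 23) = (2 - (-178)*sqrt(0))*(-135 + 23) = (2 - (-178)*0)*(-112) = (2 - 89*0)*(-112) = (2 + 0)*(-112) = 2*(-112) = -224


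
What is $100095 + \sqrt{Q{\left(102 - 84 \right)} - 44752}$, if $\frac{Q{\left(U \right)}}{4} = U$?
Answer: $100095 + 2 i \sqrt{11170} \approx 1.001 \cdot 10^{5} + 211.38 i$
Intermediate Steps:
$Q{\left(U \right)} = 4 U$
$100095 + \sqrt{Q{\left(102 - 84 \right)} - 44752} = 100095 + \sqrt{4 \left(102 - 84\right) - 44752} = 100095 + \sqrt{4 \cdot 18 - 44752} = 100095 + \sqrt{72 - 44752} = 100095 + \sqrt{-44680} = 100095 + 2 i \sqrt{11170}$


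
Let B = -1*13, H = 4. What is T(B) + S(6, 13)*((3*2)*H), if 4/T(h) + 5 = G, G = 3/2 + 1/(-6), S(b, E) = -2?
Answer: -540/11 ≈ -49.091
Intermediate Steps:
G = 4/3 (G = 3*(½) + 1*(-⅙) = 3/2 - ⅙ = 4/3 ≈ 1.3333)
B = -13
T(h) = -12/11 (T(h) = 4/(-5 + 4/3) = 4/(-11/3) = 4*(-3/11) = -12/11)
T(B) + S(6, 13)*((3*2)*H) = -12/11 - 2*3*2*4 = -12/11 - 12*4 = -12/11 - 2*24 = -12/11 - 48 = -540/11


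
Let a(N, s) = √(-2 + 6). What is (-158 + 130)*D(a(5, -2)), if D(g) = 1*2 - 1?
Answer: -28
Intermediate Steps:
a(N, s) = 2 (a(N, s) = √4 = 2)
D(g) = 1 (D(g) = 2 - 1 = 1)
(-158 + 130)*D(a(5, -2)) = (-158 + 130)*1 = -28*1 = -28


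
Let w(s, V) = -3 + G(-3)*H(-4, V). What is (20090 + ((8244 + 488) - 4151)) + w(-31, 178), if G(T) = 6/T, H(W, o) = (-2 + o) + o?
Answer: 23960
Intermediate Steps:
H(W, o) = -2 + 2*o
w(s, V) = 1 - 4*V (w(s, V) = -3 + (6/(-3))*(-2 + 2*V) = -3 + (6*(-⅓))*(-2 + 2*V) = -3 - 2*(-2 + 2*V) = -3 + (4 - 4*V) = 1 - 4*V)
(20090 + ((8244 + 488) - 4151)) + w(-31, 178) = (20090 + ((8244 + 488) - 4151)) + (1 - 4*178) = (20090 + (8732 - 4151)) + (1 - 712) = (20090 + 4581) - 711 = 24671 - 711 = 23960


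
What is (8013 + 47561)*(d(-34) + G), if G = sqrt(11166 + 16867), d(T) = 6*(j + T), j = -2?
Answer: -12003984 + 944758*sqrt(97) ≈ -2.6992e+6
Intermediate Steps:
d(T) = -12 + 6*T (d(T) = 6*(-2 + T) = -12 + 6*T)
G = 17*sqrt(97) (G = sqrt(28033) = 17*sqrt(97) ≈ 167.43)
(8013 + 47561)*(d(-34) + G) = (8013 + 47561)*((-12 + 6*(-34)) + 17*sqrt(97)) = 55574*((-12 - 204) + 17*sqrt(97)) = 55574*(-216 + 17*sqrt(97)) = -12003984 + 944758*sqrt(97)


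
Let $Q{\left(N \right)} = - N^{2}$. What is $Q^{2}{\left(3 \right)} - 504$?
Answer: $-423$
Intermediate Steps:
$Q^{2}{\left(3 \right)} - 504 = \left(- 3^{2}\right)^{2} - 504 = \left(\left(-1\right) 9\right)^{2} - 504 = \left(-9\right)^{2} - 504 = 81 - 504 = -423$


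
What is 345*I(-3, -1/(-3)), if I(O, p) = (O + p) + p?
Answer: -805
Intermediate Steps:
I(O, p) = O + 2*p
345*I(-3, -1/(-3)) = 345*(-3 + 2*(-1/(-3))) = 345*(-3 + 2*(-1*(-⅓))) = 345*(-3 + 2*(⅓)) = 345*(-3 + ⅔) = 345*(-7/3) = -805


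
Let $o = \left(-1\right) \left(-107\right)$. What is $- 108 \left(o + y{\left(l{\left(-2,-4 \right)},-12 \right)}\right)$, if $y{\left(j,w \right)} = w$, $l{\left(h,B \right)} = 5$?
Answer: $-10260$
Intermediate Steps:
$o = 107$
$- 108 \left(o + y{\left(l{\left(-2,-4 \right)},-12 \right)}\right) = - 108 \left(107 - 12\right) = \left(-108\right) 95 = -10260$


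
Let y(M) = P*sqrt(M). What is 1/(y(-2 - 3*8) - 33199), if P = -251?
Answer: I/(-33199*I + 251*sqrt(26)) ≈ -3.0077e-5 + 1.1595e-6*I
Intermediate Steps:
y(M) = -251*sqrt(M)
1/(y(-2 - 3*8) - 33199) = 1/(-251*sqrt(-2 - 3*8) - 33199) = 1/(-251*sqrt(-2 - 24) - 33199) = 1/(-251*I*sqrt(26) - 33199) = 1/(-33199 - 251*I*sqrt(26))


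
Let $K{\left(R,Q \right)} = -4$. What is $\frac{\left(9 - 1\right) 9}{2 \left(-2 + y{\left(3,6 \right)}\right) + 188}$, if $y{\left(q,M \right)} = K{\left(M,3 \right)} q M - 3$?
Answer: $\frac{36}{17} \approx 2.1176$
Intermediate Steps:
$y{\left(q,M \right)} = -3 - 4 M q$ ($y{\left(q,M \right)} = - 4 q M - 3 = - 4 M q - 3 = -3 - 4 M q$)
$\frac{\left(9 - 1\right) 9}{2 \left(-2 + y{\left(3,6 \right)}\right) + 188} = \frac{\left(9 - 1\right) 9}{2 \left(-2 - \left(3 + 24 \cdot 3\right)\right) + 188} = \frac{8 \cdot 9}{2 \left(-2 - 75\right) + 188} = \frac{72}{2 \left(-2 - 75\right) + 188} = \frac{72}{2 \left(-77\right) + 188} = \frac{72}{-154 + 188} = \frac{72}{34} = 72 \cdot \frac{1}{34} = \frac{36}{17}$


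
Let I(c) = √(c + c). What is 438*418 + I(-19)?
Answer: 183084 + I*√38 ≈ 1.8308e+5 + 6.1644*I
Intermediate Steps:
I(c) = √2*√c (I(c) = √(2*c) = √2*√c)
438*418 + I(-19) = 438*418 + √2*√(-19) = 183084 + √2*(I*√19) = 183084 + I*√38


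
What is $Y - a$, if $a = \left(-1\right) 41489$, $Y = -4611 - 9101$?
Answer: $27777$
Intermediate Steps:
$Y = -13712$
$a = -41489$
$Y - a = -13712 - -41489 = -13712 + 41489 = 27777$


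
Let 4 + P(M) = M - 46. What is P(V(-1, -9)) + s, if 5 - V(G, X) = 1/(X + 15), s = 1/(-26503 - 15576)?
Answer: -11403415/252474 ≈ -45.167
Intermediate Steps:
s = -1/42079 (s = 1/(-42079) = -1/42079 ≈ -2.3765e-5)
V(G, X) = 5 - 1/(15 + X) (V(G, X) = 5 - 1/(X + 15) = 5 - 1/(15 + X))
P(M) = -50 + M (P(M) = -4 + (M - 46) = -4 + (-46 + M) = -50 + M)
P(V(-1, -9)) + s = (-50 + (74 + 5*(-9))/(15 - 9)) - 1/42079 = (-50 + (74 - 45)/6) - 1/42079 = (-50 + (⅙)*29) - 1/42079 = (-50 + 29/6) - 1/42079 = -271/6 - 1/42079 = -11403415/252474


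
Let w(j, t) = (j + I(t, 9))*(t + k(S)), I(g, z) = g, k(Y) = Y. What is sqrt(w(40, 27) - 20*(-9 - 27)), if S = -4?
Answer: sqrt(2261) ≈ 47.550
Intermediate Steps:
w(j, t) = (-4 + t)*(j + t) (w(j, t) = (j + t)*(t - 4) = (j + t)*(-4 + t) = (-4 + t)*(j + t))
sqrt(w(40, 27) - 20*(-9 - 27)) = sqrt((27**2 - 4*40 - 4*27 + 40*27) - 20*(-9 - 27)) = sqrt((729 - 160 - 108 + 1080) - 20*(-36)) = sqrt(1541 + 720) = sqrt(2261)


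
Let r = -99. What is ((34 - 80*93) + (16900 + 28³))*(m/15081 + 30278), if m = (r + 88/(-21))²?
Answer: 63964094616958/67179 ≈ 9.5214e+8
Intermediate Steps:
m = 4695889/441 (m = (-99 + 88/(-21))² = (-99 + 88*(-1/21))² = (-99 - 88/21)² = (-2167/21)² = 4695889/441 ≈ 10648.)
((34 - 80*93) + (16900 + 28³))*(m/15081 + 30278) = ((34 - 80*93) + (16900 + 28³))*((4695889/441)/15081 + 30278) = ((34 - 7440) + (16900 + 21952))*((4695889/441)*(1/15081) + 30278) = (-7406 + 38852)*(426899/604611 + 30278) = 31446*(18306838757/604611) = 63964094616958/67179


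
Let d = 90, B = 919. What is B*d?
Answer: 82710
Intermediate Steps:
B*d = 919*90 = 82710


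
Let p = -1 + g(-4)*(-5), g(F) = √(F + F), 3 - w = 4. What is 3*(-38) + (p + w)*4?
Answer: -122 - 40*I*√2 ≈ -122.0 - 56.569*I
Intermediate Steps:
w = -1 (w = 3 - 1*4 = 3 - 4 = -1)
g(F) = √2*√F (g(F) = √(2*F) = √2*√F)
p = -1 - 10*I*√2 (p = -1 + (√2*√(-4))*(-5) = -1 + (√2*(2*I))*(-5) = -1 + (2*I*√2)*(-5) = -1 - 10*I*√2 ≈ -1.0 - 14.142*I)
3*(-38) + (p + w)*4 = 3*(-38) + ((-1 - 10*I*√2) - 1)*4 = -114 + (-2 - 10*I*√2)*4 = -114 + (-8 - 40*I*√2) = -122 - 40*I*√2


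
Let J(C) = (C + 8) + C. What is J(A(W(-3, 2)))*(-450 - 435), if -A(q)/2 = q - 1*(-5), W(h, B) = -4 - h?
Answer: 7080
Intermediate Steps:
A(q) = -10 - 2*q (A(q) = -2*(q - 1*(-5)) = -2*(q + 5) = -2*(5 + q) = -10 - 2*q)
J(C) = 8 + 2*C (J(C) = (8 + C) + C = 8 + 2*C)
J(A(W(-3, 2)))*(-450 - 435) = (8 + 2*(-10 - 2*(-4 - 1*(-3))))*(-450 - 435) = (8 + 2*(-10 - 2*(-4 + 3)))*(-885) = (8 + 2*(-10 - 2*(-1)))*(-885) = (8 + 2*(-10 + 2))*(-885) = (8 + 2*(-8))*(-885) = (8 - 16)*(-885) = -8*(-885) = 7080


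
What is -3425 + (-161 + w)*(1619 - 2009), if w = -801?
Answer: 371755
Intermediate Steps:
-3425 + (-161 + w)*(1619 - 2009) = -3425 + (-161 - 801)*(1619 - 2009) = -3425 - 962*(-390) = -3425 + 375180 = 371755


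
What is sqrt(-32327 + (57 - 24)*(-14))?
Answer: I*sqrt(32789) ≈ 181.08*I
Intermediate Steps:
sqrt(-32327 + (57 - 24)*(-14)) = sqrt(-32327 + 33*(-14)) = sqrt(-32327 - 462) = sqrt(-32789) = I*sqrt(32789)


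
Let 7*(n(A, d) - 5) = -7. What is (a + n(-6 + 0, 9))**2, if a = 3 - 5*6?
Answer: 529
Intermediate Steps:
n(A, d) = 4 (n(A, d) = 5 + (1/7)*(-7) = 5 - 1 = 4)
a = -27 (a = 3 - 30 = -27)
(a + n(-6 + 0, 9))**2 = (-27 + 4)**2 = (-23)**2 = 529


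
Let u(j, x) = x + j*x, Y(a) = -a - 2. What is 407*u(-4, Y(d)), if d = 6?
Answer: 9768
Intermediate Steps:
Y(a) = -2 - a
407*u(-4, Y(d)) = 407*((-2 - 1*6)*(1 - 4)) = 407*((-2 - 6)*(-3)) = 407*(-8*(-3)) = 407*24 = 9768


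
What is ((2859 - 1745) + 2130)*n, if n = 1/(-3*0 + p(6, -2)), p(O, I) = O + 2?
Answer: 811/2 ≈ 405.50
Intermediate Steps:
p(O, I) = 2 + O
n = 1/8 (n = 1/(-3*0 + (2 + 6)) = 1/(0 + 8) = 1/8 ≈ 0.12500)
((2859 - 1745) + 2130)*n = ((2859 - 1745) + 2130)*(1/8) = (1114 + 2130)*(1/8) = 3244*(1/8) = 811/2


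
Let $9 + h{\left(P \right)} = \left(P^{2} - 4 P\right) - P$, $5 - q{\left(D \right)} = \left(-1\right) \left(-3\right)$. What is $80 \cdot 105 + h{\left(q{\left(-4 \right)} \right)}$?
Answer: $8385$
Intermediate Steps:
$q{\left(D \right)} = 2$ ($q{\left(D \right)} = 5 - \left(-1\right) \left(-3\right) = 5 - 3 = 2$)
$h{\left(P \right)} = -9 + P^{2} - 5 P$ ($h{\left(P \right)} = -9 - \left(- P^{2} + 5 P\right) = -9 + \left(P^{2} - 5 P\right) = -9 + P^{2} - 5 P$)
$80 \cdot 105 + h{\left(q{\left(-4 \right)} \right)} = 80 \cdot 105 - \left(19 - 4\right) = 8400 - 15 = 8385$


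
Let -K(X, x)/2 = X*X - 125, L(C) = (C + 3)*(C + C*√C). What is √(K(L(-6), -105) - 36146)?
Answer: 4*√(-2041 - 81*I*√6) ≈ 8.7732 - 180.92*I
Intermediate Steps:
L(C) = (3 + C)*(C + C^(3/2))
K(X, x) = 250 - 2*X² (K(X, x) = -2*(X*X - 125) = -2*(X² - 125) = -2*(-125 + X²) = 250 - 2*X²)
√(K(L(-6), -105) - 36146) = √((250 - 2*((-6)² + (-6)^(5/2) + 3*(-6) + 3*(-6)^(3/2))²) - 36146) = √((250 - 2*(36 + 36*I*√6 - 18 + 3*(-6*I*√6))²) - 36146) = √((250 - 2*(36 + 36*I*√6 - 18 - 18*I*√6)²) - 36146) = √((250 - 2*(18 + 18*I*√6)²) - 36146) = √(-35896 - 2*(18 + 18*I*√6)²)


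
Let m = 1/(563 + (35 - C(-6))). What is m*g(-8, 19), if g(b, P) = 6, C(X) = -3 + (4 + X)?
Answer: 2/201 ≈ 0.0099503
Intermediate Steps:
C(X) = 1 + X
m = 1/603 (m = 1/(563 + (35 - (1 - 6))) = 1/(563 + (35 - 1*(-5))) = 1/(563 + (35 + 5)) = 1/(563 + 40) = 1/603 ≈ 0.0016584)
m*g(-8, 19) = (1/603)*6 = 2/201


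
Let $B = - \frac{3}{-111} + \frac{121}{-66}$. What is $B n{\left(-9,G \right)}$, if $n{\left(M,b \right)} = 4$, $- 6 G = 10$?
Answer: $- \frac{802}{111} \approx -7.2252$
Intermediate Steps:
$G = - \frac{5}{3}$ ($G = \left(- \frac{1}{6}\right) 10 = - \frac{5}{3} \approx -1.6667$)
$B = - \frac{401}{222}$ ($B = \left(-3\right) \left(- \frac{1}{111}\right) + 121 \left(- \frac{1}{66}\right) = \frac{1}{37} - \frac{11}{6} = - \frac{401}{222} \approx -1.8063$)
$B n{\left(-9,G \right)} = \left(- \frac{401}{222}\right) 4 = - \frac{802}{111}$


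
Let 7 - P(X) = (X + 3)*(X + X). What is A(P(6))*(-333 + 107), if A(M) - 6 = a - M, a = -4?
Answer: -23278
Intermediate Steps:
P(X) = 7 - 2*X*(3 + X) (P(X) = 7 - (X + 3)*(X + X) = 7 - (3 + X)*2*X = 7 - 2*X*(3 + X))
A(M) = 2 - M (A(M) = 6 + (-4 - M) = 2 - M)
A(P(6))*(-333 + 107) = (2 - (7 - 6*6 - 2*6**2))*(-333 + 107) = (2 - (7 - 36 - 2*36))*(-226) = (2 - (7 - 36 - 72))*(-226) = (2 - 1*(-101))*(-226) = (2 + 101)*(-226) = 103*(-226) = -23278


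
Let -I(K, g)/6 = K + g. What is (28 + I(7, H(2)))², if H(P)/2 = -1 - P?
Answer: 484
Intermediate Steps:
H(P) = -2 - 2*P (H(P) = 2*(-1 - P) = -2 - 2*P)
I(K, g) = -6*K - 6*g (I(K, g) = -6*(K + g) = -6*K - 6*g)
(28 + I(7, H(2)))² = (28 + (-6*7 - 6*(-2 - 2*2)))² = (28 + (-42 - 6*(-2 - 4)))² = (28 + (-42 - 6*(-6)))² = (28 + (-42 + 36))² = (28 - 6)² = 22² = 484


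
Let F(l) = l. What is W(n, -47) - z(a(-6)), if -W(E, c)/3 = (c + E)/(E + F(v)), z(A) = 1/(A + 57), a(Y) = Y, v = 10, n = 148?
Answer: -15611/8058 ≈ -1.9373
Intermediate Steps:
z(A) = 1/(57 + A)
W(E, c) = -3*(E + c)/(10 + E) (W(E, c) = -3*(c + E)/(E + 10) = -3*(E + c)/(10 + E))
W(n, -47) - z(a(-6)) = 3*(-1*148 - 1*(-47))/(10 + 148) - 1/(57 - 6) = 3*(-148 + 47)/158 - 1/51 = 3*(1/158)*(-101) - 1*1/51 = -303/158 - 1/51 = -15611/8058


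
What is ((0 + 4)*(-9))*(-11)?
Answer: 396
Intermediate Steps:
((0 + 4)*(-9))*(-11) = (4*(-9))*(-11) = -36*(-11) = 396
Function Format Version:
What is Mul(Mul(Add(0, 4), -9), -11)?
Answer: 396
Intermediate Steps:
Mul(Mul(Add(0, 4), -9), -11) = Mul(Mul(4, -9), -11) = Mul(-36, -11) = 396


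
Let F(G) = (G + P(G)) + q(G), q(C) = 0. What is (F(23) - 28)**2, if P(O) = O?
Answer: 324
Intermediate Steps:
F(G) = 2*G (F(G) = (G + G) + 0 = 2*G + 0 = 2*G)
(F(23) - 28)**2 = (2*23 - 28)**2 = (46 - 28)**2 = 18**2 = 324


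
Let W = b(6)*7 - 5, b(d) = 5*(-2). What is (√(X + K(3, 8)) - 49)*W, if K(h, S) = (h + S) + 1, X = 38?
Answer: 3675 - 375*√2 ≈ 3144.7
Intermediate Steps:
b(d) = -10
K(h, S) = 1 + S + h (K(h, S) = (S + h) + 1 = 1 + S + h)
W = -75 (W = -10*7 - 5 = -70 - 5 = -75)
(√(X + K(3, 8)) - 49)*W = (√(38 + (1 + 8 + 3)) - 49)*(-75) = (√(38 + 12) - 49)*(-75) = (√50 - 49)*(-75) = (5*√2 - 49)*(-75) = (-49 + 5*√2)*(-75) = 3675 - 375*√2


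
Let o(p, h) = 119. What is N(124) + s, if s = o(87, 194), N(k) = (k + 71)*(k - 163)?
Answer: -7486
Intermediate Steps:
N(k) = (-163 + k)*(71 + k) (N(k) = (71 + k)*(-163 + k) = (-163 + k)*(71 + k))
s = 119
N(124) + s = (-11573 + 124² - 92*124) + 119 = (-11573 + 15376 - 11408) + 119 = -7605 + 119 = -7486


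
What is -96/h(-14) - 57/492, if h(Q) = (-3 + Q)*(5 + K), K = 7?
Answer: 989/2788 ≈ 0.35473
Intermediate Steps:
h(Q) = -36 + 12*Q (h(Q) = (-3 + Q)*(5 + 7) = (-3 + Q)*12 = -36 + 12*Q)
-96/h(-14) - 57/492 = -96/(-36 + 12*(-14)) - 57/492 = -96/(-36 - 168) - 57*1/492 = -96/(-204) - 19/164 = -96*(-1/204) - 19/164 = 8/17 - 19/164 = 989/2788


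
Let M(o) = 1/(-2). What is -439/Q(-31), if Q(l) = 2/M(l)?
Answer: 439/4 ≈ 109.75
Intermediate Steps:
M(o) = -1/2
Q(l) = -4 (Q(l) = 2/(-1/2) = 2*(-2) = -4)
-439/Q(-31) = -439/(-4) = -439*(-1/4) = 439/4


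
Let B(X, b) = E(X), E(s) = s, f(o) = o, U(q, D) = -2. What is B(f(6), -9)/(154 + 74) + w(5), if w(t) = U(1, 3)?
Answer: -75/38 ≈ -1.9737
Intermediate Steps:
B(X, b) = X
w(t) = -2
B(f(6), -9)/(154 + 74) + w(5) = 6/(154 + 74) - 2 = 6/228 - 2 = (1/228)*6 - 2 = 1/38 - 2 = -75/38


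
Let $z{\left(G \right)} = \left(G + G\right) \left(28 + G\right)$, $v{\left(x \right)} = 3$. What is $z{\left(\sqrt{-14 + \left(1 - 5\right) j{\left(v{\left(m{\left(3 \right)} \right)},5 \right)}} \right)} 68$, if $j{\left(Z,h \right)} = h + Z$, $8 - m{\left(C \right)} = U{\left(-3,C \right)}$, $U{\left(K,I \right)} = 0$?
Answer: $-6256 + 3808 i \sqrt{46} \approx -6256.0 + 25827.0 i$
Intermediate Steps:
$m{\left(C \right)} = 8$ ($m{\left(C \right)} = 8 - 0 = 8 + 0 = 8$)
$j{\left(Z,h \right)} = Z + h$
$z{\left(G \right)} = 2 G \left(28 + G\right)$
$z{\left(\sqrt{-14 + \left(1 - 5\right) j{\left(v{\left(m{\left(3 \right)} \right)},5 \right)}} \right)} 68 = 2 \sqrt{-14 + \left(1 - 5\right) \left(3 + 5\right)} \left(28 + \sqrt{-14 + \left(1 - 5\right) \left(3 + 5\right)}\right) 68 = 2 \sqrt{-14 - 32} \left(28 + \sqrt{-14 - 32}\right) 68 = 2 \sqrt{-46} \left(28 + \sqrt{-46}\right) 68 = 2 i \sqrt{46} \left(28 + i \sqrt{46}\right) 68 = 136 i \sqrt{46} \left(28 + i \sqrt{46}\right)$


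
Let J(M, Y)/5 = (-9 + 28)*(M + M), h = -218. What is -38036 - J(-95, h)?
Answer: -19986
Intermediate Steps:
J(M, Y) = 190*M (J(M, Y) = 5*((-9 + 28)*(M + M)) = 5*(19*(2*M)) = 5*(38*M) = 190*M)
-38036 - J(-95, h) = -38036 - 190*(-95) = -38036 - 1*(-18050) = -38036 + 18050 = -19986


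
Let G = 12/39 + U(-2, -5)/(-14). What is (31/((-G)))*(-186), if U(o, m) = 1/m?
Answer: 5247060/293 ≈ 17908.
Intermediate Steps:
G = 293/910 (G = 12/39 + 1/(-5*(-14)) = 12*(1/39) - ⅕*(-1/14) = 4/13 + 1/70 = 293/910 ≈ 0.32198)
(31/((-G)))*(-186) = (31/((-1*293/910)))*(-186) = (31/(-293/910))*(-186) = (31*(-910/293))*(-186) = -28210/293*(-186) = 5247060/293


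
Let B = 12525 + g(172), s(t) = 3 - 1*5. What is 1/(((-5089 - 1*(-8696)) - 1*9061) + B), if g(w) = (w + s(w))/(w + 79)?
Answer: 251/1774991 ≈ 0.00014141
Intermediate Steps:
s(t) = -2 (s(t) = 3 - 5 = -2)
g(w) = (-2 + w)/(79 + w) (g(w) = (w - 2)/(w + 79) = (-2 + w)/(79 + w))
B = 3143945/251 (B = 12525 + (-2 + 172)/(79 + 172) = 12525 + 170/251 = 3143945/251 ≈ 12526.)
1/(((-5089 - 1*(-8696)) - 1*9061) + B) = 1/(((-5089 - 1*(-8696)) - 1*9061) + 3143945/251) = 1/(((-5089 + 8696) - 9061) + 3143945/251) = 1/((3607 - 9061) + 3143945/251) = 1/(-5454 + 3143945/251) = 1/(1774991/251) = 251/1774991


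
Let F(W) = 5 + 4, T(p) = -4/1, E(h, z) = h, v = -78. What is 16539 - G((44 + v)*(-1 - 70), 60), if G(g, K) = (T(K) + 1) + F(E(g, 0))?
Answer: 16533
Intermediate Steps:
T(p) = -4 (T(p) = -4*1 = -4)
F(W) = 9
G(g, K) = 6 (G(g, K) = (-4 + 1) + 9 = -3 + 9 = 6)
16539 - G((44 + v)*(-1 - 70), 60) = 16539 - 1*6 = 16539 - 6 = 16533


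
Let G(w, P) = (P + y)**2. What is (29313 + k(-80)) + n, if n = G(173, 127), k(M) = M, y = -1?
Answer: 45109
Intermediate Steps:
G(w, P) = (-1 + P)**2 (G(w, P) = (P - 1)**2 = (-1 + P)**2)
n = 15876 (n = (-1 + 127)**2 = 126**2 = 15876)
(29313 + k(-80)) + n = (29313 - 80) + 15876 = 29233 + 15876 = 45109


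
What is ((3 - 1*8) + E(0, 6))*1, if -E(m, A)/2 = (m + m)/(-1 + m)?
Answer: -5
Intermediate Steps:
E(m, A) = -4*m/(-1 + m) (E(m, A) = -2*(m + m)/(-1 + m) = -2*2*m/(-1 + m) = -4*m/(-1 + m))
((3 - 1*8) + E(0, 6))*1 = ((3 - 1*8) - 4*0/(-1 + 0))*1 = ((3 - 8) - 4*0/(-1))*1 = (-5 - 4*0*(-1))*1 = (-5 + 0)*1 = -5*1 = -5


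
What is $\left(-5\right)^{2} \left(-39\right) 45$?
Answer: $-43875$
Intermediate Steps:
$\left(-5\right)^{2} \left(-39\right) 45 = 25 \left(-39\right) 45 = \left(-975\right) 45 = -43875$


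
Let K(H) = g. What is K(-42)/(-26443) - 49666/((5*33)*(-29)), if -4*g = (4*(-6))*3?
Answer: 1313231908/126529755 ≈ 10.379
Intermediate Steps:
g = 18 (g = -4*(-6)*3/4 = -(-6)*3 = -1/4*(-72) = 18)
K(H) = 18
K(-42)/(-26443) - 49666/((5*33)*(-29)) = 18/(-26443) - 49666/((5*33)*(-29)) = 18*(-1/26443) - 49666/(165*(-29)) = -18/26443 - 49666/(-4785) = -18/26443 - 49666*(-1/4785) = -18/26443 + 49666/4785 = 1313231908/126529755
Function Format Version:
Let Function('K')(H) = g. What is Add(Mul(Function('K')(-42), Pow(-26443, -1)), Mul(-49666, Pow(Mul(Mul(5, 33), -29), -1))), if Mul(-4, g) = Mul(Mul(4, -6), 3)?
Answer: Rational(1313231908, 126529755) ≈ 10.379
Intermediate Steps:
g = 18 (g = Mul(Rational(-1, 4), Mul(Mul(4, -6), 3)) = Mul(Rational(-1, 4), Mul(-24, 3)) = Mul(Rational(-1, 4), -72) = 18)
Function('K')(H) = 18
Add(Mul(Function('K')(-42), Pow(-26443, -1)), Mul(-49666, Pow(Mul(Mul(5, 33), -29), -1))) = Add(Mul(18, Pow(-26443, -1)), Mul(-49666, Pow(Mul(Mul(5, 33), -29), -1))) = Add(Mul(18, Rational(-1, 26443)), Mul(-49666, Pow(Mul(165, -29), -1))) = Add(Rational(-18, 26443), Mul(-49666, Pow(-4785, -1))) = Add(Rational(-18, 26443), Mul(-49666, Rational(-1, 4785))) = Add(Rational(-18, 26443), Rational(49666, 4785)) = Rational(1313231908, 126529755)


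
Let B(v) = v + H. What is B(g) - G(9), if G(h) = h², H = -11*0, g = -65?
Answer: -146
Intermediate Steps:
H = 0
B(v) = v (B(v) = v + 0 = v)
B(g) - G(9) = -65 - 1*9² = -65 - 1*81 = -65 - 81 = -146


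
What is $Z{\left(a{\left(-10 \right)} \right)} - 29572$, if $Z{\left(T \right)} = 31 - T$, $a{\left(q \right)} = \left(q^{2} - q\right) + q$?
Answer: $-29641$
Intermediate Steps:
$a{\left(q \right)} = q^{2}$
$Z{\left(a{\left(-10 \right)} \right)} - 29572 = \left(31 - \left(-10\right)^{2}\right) - 29572 = \left(31 - 100\right) - 29572 = -69 - 29572 = -29641$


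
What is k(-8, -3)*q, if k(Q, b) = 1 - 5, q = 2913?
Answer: -11652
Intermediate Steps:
k(Q, b) = -4
k(-8, -3)*q = -4*2913 = -11652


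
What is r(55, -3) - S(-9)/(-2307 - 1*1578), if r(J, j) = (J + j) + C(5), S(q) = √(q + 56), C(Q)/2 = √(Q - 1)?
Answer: 56 + √47/3885 ≈ 56.002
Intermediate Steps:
C(Q) = 2*√(-1 + Q) (C(Q) = 2*√(Q - 1) = 2*√(-1 + Q))
S(q) = √(56 + q)
r(J, j) = 4 + J + j (r(J, j) = (J + j) + 2*√(-1 + 5) = (J + j) + 2*√4 = (J + j) + 2*2 = (J + j) + 4 = 4 + J + j)
r(55, -3) - S(-9)/(-2307 - 1*1578) = (4 + 55 - 3) - √(56 - 9)/(-2307 - 1*1578) = 56 - √47/(-2307 - 1578) = 56 - √47/(-3885) = 56 - √47*(-1)/3885 = 56 - (-1)*√47/3885 = 56 + √47/3885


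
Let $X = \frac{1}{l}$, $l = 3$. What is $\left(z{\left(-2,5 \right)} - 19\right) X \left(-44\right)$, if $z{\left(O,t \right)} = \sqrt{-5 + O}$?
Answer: $\frac{836}{3} - \frac{44 i \sqrt{7}}{3} \approx 278.67 - 38.804 i$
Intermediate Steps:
$X = \frac{1}{3} \approx 0.33333$
$\left(z{\left(-2,5 \right)} - 19\right) X \left(-44\right) = \left(\sqrt{-5 - 2} - 19\right) \frac{1}{3} \left(-44\right) = \left(\sqrt{-7} - 19\right) \frac{1}{3} \left(-44\right) = \left(i \sqrt{7} - 19\right) \frac{1}{3} \left(-44\right) = \left(-19 + i \sqrt{7}\right) \frac{1}{3} \left(-44\right) = \left(- \frac{19}{3} + \frac{i \sqrt{7}}{3}\right) \left(-44\right) = \frac{836}{3} - \frac{44 i \sqrt{7}}{3}$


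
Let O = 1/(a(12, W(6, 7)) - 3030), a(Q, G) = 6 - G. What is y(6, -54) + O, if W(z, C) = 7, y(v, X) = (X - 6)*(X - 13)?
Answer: 12184619/3031 ≈ 4020.0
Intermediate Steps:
y(v, X) = (-13 + X)*(-6 + X) (y(v, X) = (-6 + X)*(-13 + X) = (-13 + X)*(-6 + X))
O = -1/3031 (O = 1/((6 - 1*7) - 3030) = 1/((6 - 7) - 3030) = 1/(-1 - 3030) = 1/(-3031) = -1/3031 ≈ -0.00032992)
y(6, -54) + O = (78 + (-54)**2 - 19*(-54)) - 1/3031 = (78 + 2916 + 1026) - 1/3031 = 4020 - 1/3031 = 12184619/3031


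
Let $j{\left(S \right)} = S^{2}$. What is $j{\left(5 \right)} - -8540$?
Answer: $8565$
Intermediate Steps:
$j{\left(5 \right)} - -8540 = 5^{2} - -8540 = 25 + 8540 = 8565$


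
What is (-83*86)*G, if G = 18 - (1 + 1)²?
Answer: -99932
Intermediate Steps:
G = 14 (G = 18 - 1*2² = 18 - 1*4 = 18 - 4 = 14)
(-83*86)*G = -83*86*14 = -7138*14 = -99932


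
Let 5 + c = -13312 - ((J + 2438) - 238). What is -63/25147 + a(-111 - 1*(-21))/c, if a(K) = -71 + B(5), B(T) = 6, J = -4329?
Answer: 929711/281344636 ≈ 0.0033045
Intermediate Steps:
a(K) = -65 (a(K) = -71 + 6 = -65)
c = -11188 (c = -5 + (-13312 - ((-4329 + 2438) - 238)) = -5 + (-13312 - (-1891 - 238)) = -5 + (-13312 - 1*(-2129)) = -5 + (-13312 + 2129) = -5 - 11183 = -11188)
-63/25147 + a(-111 - 1*(-21))/c = -63/25147 - 65/(-11188) = -63*1/25147 - 65*(-1/11188) = -63/25147 + 65/11188 = 929711/281344636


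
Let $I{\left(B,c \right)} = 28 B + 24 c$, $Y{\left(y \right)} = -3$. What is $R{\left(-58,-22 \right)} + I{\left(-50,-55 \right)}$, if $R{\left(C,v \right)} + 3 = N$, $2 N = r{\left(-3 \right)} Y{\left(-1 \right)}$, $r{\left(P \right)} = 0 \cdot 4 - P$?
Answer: $- \frac{5455}{2} \approx -2727.5$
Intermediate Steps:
$r{\left(P \right)} = - P$ ($r{\left(P \right)} = 0 - P = - P$)
$I{\left(B,c \right)} = 24 c + 28 B$
$N = - \frac{9}{2}$ ($N = \frac{\left(-1\right) \left(-3\right) \left(-3\right)}{2} = \frac{3 \left(-3\right)}{2} = \frac{1}{2} \left(-9\right) = - \frac{9}{2} \approx -4.5$)
$R{\left(C,v \right)} = - \frac{15}{2}$ ($R{\left(C,v \right)} = -3 - \frac{9}{2} = - \frac{15}{2}$)
$R{\left(-58,-22 \right)} + I{\left(-50,-55 \right)} = - \frac{15}{2} + \left(24 \left(-55\right) + 28 \left(-50\right)\right) = - \frac{15}{2} - 2720 = - \frac{5455}{2}$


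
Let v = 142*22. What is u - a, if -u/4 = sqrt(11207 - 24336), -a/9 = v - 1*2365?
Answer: 6831 - 4*I*sqrt(13129) ≈ 6831.0 - 458.33*I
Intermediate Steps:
v = 3124
a = -6831 (a = -9*(3124 - 1*2365) = -9*(3124 - 2365) = -9*759 = -6831)
u = -4*I*sqrt(13129) (u = -4*sqrt(11207 - 24336) = -4*I*sqrt(13129) ≈ -458.33*I)
u - a = -4*I*sqrt(13129) - 1*(-6831) = -4*I*sqrt(13129) + 6831 = 6831 - 4*I*sqrt(13129)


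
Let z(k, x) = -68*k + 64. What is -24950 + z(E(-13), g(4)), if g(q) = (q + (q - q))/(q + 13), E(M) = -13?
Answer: -24002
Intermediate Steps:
g(q) = q/(13 + q) (g(q) = (q + 0)/(13 + q) = q/(13 + q))
z(k, x) = 64 - 68*k
-24950 + z(E(-13), g(4)) = -24950 + (64 - 68*(-13)) = -24950 + (64 + 884) = -24950 + 948 = -24002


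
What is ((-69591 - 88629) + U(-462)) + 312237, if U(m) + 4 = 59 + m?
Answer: 153610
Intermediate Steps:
U(m) = 55 + m (U(m) = -4 + (59 + m) = 55 + m)
((-69591 - 88629) + U(-462)) + 312237 = ((-69591 - 88629) + (55 - 462)) + 312237 = (-158220 - 407) + 312237 = -158627 + 312237 = 153610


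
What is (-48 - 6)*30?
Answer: -1620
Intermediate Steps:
(-48 - 6)*30 = -54*30 = -1620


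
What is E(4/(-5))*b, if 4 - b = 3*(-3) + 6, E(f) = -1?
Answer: -7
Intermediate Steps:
b = 7 (b = 4 - (3*(-3) + 6) = 4 - (-9 + 6) = 4 - 1*(-3) = 4 + 3 = 7)
E(4/(-5))*b = -1*7 = -7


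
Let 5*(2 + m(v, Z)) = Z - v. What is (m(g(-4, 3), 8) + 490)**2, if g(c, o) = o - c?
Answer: 5958481/25 ≈ 2.3834e+5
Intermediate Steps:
m(v, Z) = -2 - v/5 + Z/5 (m(v, Z) = -2 + (Z - v)/5 = -2 + (-v/5 + Z/5) = -2 - v/5 + Z/5)
(m(g(-4, 3), 8) + 490)**2 = ((-2 - (3 - 1*(-4))/5 + (1/5)*8) + 490)**2 = ((-2 - (3 + 4)/5 + 8/5) + 490)**2 = ((-2 - 1/5*7 + 8/5) + 490)**2 = ((-2 - 7/5 + 8/5) + 490)**2 = (-9/5 + 490)**2 = (2441/5)**2 = 5958481/25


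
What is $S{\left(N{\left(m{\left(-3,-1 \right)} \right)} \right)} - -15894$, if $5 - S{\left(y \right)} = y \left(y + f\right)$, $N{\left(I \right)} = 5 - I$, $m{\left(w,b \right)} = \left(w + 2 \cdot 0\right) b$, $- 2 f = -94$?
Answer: $15801$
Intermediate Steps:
$f = 47$ ($f = \left(- \frac{1}{2}\right) \left(-94\right) = 47$)
$m{\left(w,b \right)} = b w$ ($m{\left(w,b \right)} = \left(w + 0\right) b = w b = b w$)
$S{\left(y \right)} = 5 - y \left(47 + y\right)$ ($S{\left(y \right)} = 5 - y \left(y + 47\right) = 5 - y \left(47 + y\right)$)
$S{\left(N{\left(m{\left(-3,-1 \right)} \right)} \right)} - -15894 = \left(5 - \left(5 - \left(-1\right) \left(-3\right)\right)^{2} - 47 \left(5 - \left(-1\right) \left(-3\right)\right)\right) - -15894 = \left(5 - \left(5 - 3\right)^{2} - 47 \left(5 - 3\right)\right) + 15894 = \left(5 - 2^{2} - 94\right) + 15894 = \left(5 - 4 - 94\right) + 15894 = -93 + 15894 = 15801$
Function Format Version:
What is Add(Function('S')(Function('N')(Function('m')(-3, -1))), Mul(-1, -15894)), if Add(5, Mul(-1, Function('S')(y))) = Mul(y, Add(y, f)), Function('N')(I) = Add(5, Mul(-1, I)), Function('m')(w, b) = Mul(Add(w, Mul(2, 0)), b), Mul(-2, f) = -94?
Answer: 15801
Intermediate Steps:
f = 47 (f = Mul(Rational(-1, 2), -94) = 47)
Function('m')(w, b) = Mul(b, w) (Function('m')(w, b) = Mul(Add(w, 0), b) = Mul(w, b) = Mul(b, w))
Function('S')(y) = Add(5, Mul(-1, y, Add(47, y))) (Function('S')(y) = Add(5, Mul(-1, Mul(y, Add(y, 47)))) = Add(5, Mul(-1, Mul(y, Add(47, y)))) = Add(5, Mul(-1, y, Add(47, y))))
Add(Function('S')(Function('N')(Function('m')(-3, -1))), Mul(-1, -15894)) = Add(Add(5, Mul(-1, Pow(Add(5, Mul(-1, Mul(-1, -3))), 2)), Mul(-47, Add(5, Mul(-1, Mul(-1, -3))))), Mul(-1, -15894)) = Add(Add(5, Mul(-1, Pow(Add(5, Mul(-1, 3)), 2)), Mul(-47, Add(5, Mul(-1, 3)))), 15894) = Add(Add(5, Mul(-1, Pow(Add(5, -3), 2)), Mul(-47, Add(5, -3))), 15894) = Add(Add(5, Mul(-1, Pow(2, 2)), Mul(-47, 2)), 15894) = Add(Add(5, Mul(-1, 4), -94), 15894) = Add(Add(5, -4, -94), 15894) = Add(-93, 15894) = 15801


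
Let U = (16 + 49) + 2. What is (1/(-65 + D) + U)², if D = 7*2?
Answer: 11669056/2601 ≈ 4486.4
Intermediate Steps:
D = 14
U = 67 (U = 65 + 2 = 67)
(1/(-65 + D) + U)² = (1/(-65 + 14) + 67)² = (1/(-51) + 67)² = (-1/51 + 67)² = (3416/51)² = 11669056/2601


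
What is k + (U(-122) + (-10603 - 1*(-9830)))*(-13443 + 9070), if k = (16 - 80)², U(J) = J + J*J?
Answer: -61169801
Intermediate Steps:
U(J) = J + J²
k = 4096 (k = (-64)² = 4096)
k + (U(-122) + (-10603 - 1*(-9830)))*(-13443 + 9070) = 4096 + (-122*(1 - 122) + (-10603 - 1*(-9830)))*(-13443 + 9070) = 4096 + (-122*(-121) + (-10603 + 9830))*(-4373) = 4096 + (14762 - 773)*(-4373) = 4096 + 13989*(-4373) = 4096 - 61173897 = -61169801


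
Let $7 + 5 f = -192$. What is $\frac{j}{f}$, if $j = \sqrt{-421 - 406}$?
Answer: $- \frac{5 i \sqrt{827}}{199} \approx - 0.72255 i$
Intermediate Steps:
$j = i \sqrt{827}$ ($j = \sqrt{-827} = i \sqrt{827} \approx 28.758 i$)
$f = - \frac{199}{5}$ ($f = - \frac{7}{5} + \frac{1}{5} \left(-192\right) = - \frac{7}{5} - \frac{192}{5} = - \frac{199}{5} \approx -39.8$)
$\frac{j}{f} = \frac{i \sqrt{827}}{- \frac{199}{5}} = i \sqrt{827} \left(- \frac{5}{199}\right) = - \frac{5 i \sqrt{827}}{199}$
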